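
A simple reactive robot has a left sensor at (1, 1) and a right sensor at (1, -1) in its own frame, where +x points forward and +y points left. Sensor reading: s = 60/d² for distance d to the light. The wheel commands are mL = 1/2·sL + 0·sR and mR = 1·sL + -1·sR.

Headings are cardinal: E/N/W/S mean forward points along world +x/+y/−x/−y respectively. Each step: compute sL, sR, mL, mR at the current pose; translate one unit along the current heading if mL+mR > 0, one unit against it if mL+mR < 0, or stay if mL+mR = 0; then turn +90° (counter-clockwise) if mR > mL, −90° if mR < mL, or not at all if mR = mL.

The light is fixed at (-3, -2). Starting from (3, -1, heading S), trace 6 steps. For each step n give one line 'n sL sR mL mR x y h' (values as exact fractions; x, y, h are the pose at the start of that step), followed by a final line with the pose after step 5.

0 60/49 12/5 30/49 -288/245 3 -1 S
1 30/13 30/17 15/13 120/221 3 0 W
2 12/5 4/3 6/5 16/15 2 0 N
3 15/13 3/2 15/26 -9/26 2 1 E
4 60/53 60/29 30/53 -1440/1537 3 1 S
5 30/17 6/5 15/17 48/85 3 2 W
final 2 2 N

n=0: pose=(3,-1,S); sL=60/49, sR=12/5; mL=30/49, mR=-288/245; mL+mR=-138/245 → advance -1; mR−mL=-438/245 → turn -1·90°
n=1: pose=(3,0,W); sL=30/13, sR=30/17; mL=15/13, mR=120/221; mL+mR=375/221 → advance +1; mR−mL=-135/221 → turn -1·90°
n=2: pose=(2,0,N); sL=12/5, sR=4/3; mL=6/5, mR=16/15; mL+mR=34/15 → advance +1; mR−mL=-2/15 → turn -1·90°
n=3: pose=(2,1,E); sL=15/13, sR=3/2; mL=15/26, mR=-9/26; mL+mR=3/13 → advance +1; mR−mL=-12/13 → turn -1·90°
n=4: pose=(3,1,S); sL=60/53, sR=60/29; mL=30/53, mR=-1440/1537; mL+mR=-570/1537 → advance -1; mR−mL=-2310/1537 → turn -1·90°
n=5: pose=(3,2,W); sL=30/17, sR=6/5; mL=15/17, mR=48/85; mL+mR=123/85 → advance +1; mR−mL=-27/85 → turn -1·90°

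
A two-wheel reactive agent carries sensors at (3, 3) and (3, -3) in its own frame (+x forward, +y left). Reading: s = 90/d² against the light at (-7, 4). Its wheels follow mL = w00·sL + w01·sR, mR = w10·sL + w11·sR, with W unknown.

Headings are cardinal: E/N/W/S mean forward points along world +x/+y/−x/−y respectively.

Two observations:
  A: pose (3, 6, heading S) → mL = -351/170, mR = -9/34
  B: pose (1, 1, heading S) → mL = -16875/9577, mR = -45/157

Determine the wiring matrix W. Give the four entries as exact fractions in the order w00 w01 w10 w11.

-1/2 -1 -1/2 0

obs A: pose=(3,6,S) → sL=9/17, sR=9/5, mL=-351/170, mR=-9/34
obs B: pose=(1,1,S) → sL=90/157, sR=90/61, mL=-16875/9577, mR=-45/157
sensor matrix S = [[9/17, 9/5], [90/157, 90/61]]; det S = -40824/162809
solve [mL_A; mL_B] = S·[w00; w01] and [mR_A; mR_B] = S·[w10; w11]:
  w00 = -1/2, w01 = -1, w10 = -1/2, w11 = 0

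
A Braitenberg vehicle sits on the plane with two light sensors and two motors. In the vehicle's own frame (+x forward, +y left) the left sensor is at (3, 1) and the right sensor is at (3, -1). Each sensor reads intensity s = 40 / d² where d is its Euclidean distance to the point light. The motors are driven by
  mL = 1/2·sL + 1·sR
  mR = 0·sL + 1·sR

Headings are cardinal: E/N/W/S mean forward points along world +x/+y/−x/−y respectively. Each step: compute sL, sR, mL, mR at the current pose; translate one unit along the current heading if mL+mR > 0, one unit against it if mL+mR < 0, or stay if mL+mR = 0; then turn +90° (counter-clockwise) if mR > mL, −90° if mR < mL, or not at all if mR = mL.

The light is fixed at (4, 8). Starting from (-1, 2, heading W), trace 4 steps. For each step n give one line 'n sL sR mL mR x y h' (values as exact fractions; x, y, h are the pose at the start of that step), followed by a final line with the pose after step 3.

n=0: pose=(-1,2,W); sL=40/113, sR=40/89; mL=6300/10057, mR=40/89; mL+mR=10820/10057 → advance +1; mR−mL=-20/113 → turn -1·90°
n=1: pose=(-2,2,N); sL=20/29, sR=20/17; mL=750/493, mR=20/17; mL+mR=1330/493 → advance +1; mR−mL=-10/29 → turn -1·90°
n=2: pose=(-2,3,E); sL=8/5, sR=8/9; mL=76/45, mR=8/9; mL+mR=116/45 → advance +1; mR−mL=-4/5 → turn -1·90°
n=3: pose=(-1,3,S); sL=1/2, sR=2/5; mL=13/20, mR=2/5; mL+mR=21/20 → advance +1; mR−mL=-1/4 → turn -1·90°

0 40/113 40/89 6300/10057 40/89 -1 2 W
1 20/29 20/17 750/493 20/17 -2 2 N
2 8/5 8/9 76/45 8/9 -2 3 E
3 1/2 2/5 13/20 2/5 -1 3 S
final -1 2 W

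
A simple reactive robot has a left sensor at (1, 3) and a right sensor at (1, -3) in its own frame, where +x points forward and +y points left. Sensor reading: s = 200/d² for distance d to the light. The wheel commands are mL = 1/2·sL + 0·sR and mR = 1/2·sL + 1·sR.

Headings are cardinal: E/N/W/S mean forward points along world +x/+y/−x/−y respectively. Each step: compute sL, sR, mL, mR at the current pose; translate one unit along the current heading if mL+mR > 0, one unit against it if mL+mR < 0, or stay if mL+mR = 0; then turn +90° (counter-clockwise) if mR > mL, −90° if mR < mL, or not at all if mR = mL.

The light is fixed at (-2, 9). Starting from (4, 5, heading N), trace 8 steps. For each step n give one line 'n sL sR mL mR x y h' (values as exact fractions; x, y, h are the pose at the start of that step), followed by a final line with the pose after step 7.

0 100/9 20/9 50/9 70/9 4 5 N
1 200/61 8 100/61 588/61 4 6 W
2 5/2 10 5/4 45/4 3 6 S
3 200/37 40/17 100/37 3180/629 3 5 E
4 100/9 20/9 50/9 70/9 4 5 N
5 200/61 8 100/61 588/61 4 6 W
6 5/2 10 5/4 45/4 3 6 S
7 200/37 40/17 100/37 3180/629 3 5 E
final 4 5 N

n=0: pose=(4,5,N); sL=100/9, sR=20/9; mL=50/9, mR=70/9; mL+mR=40/3 → advance +1; mR−mL=20/9 → turn +1·90°
n=1: pose=(4,6,W); sL=200/61, sR=8; mL=100/61, mR=588/61; mL+mR=688/61 → advance +1; mR−mL=8 → turn +1·90°
n=2: pose=(3,6,S); sL=5/2, sR=10; mL=5/4, mR=45/4; mL+mR=25/2 → advance +1; mR−mL=10 → turn +1·90°
n=3: pose=(3,5,E); sL=200/37, sR=40/17; mL=100/37, mR=3180/629; mL+mR=4880/629 → advance +1; mR−mL=40/17 → turn +1·90°
n=4: pose=(4,5,N); sL=100/9, sR=20/9; mL=50/9, mR=70/9; mL+mR=40/3 → advance +1; mR−mL=20/9 → turn +1·90°
n=5: pose=(4,6,W); sL=200/61, sR=8; mL=100/61, mR=588/61; mL+mR=688/61 → advance +1; mR−mL=8 → turn +1·90°
n=6: pose=(3,6,S); sL=5/2, sR=10; mL=5/4, mR=45/4; mL+mR=25/2 → advance +1; mR−mL=10 → turn +1·90°
n=7: pose=(3,5,E); sL=200/37, sR=40/17; mL=100/37, mR=3180/629; mL+mR=4880/629 → advance +1; mR−mL=40/17 → turn +1·90°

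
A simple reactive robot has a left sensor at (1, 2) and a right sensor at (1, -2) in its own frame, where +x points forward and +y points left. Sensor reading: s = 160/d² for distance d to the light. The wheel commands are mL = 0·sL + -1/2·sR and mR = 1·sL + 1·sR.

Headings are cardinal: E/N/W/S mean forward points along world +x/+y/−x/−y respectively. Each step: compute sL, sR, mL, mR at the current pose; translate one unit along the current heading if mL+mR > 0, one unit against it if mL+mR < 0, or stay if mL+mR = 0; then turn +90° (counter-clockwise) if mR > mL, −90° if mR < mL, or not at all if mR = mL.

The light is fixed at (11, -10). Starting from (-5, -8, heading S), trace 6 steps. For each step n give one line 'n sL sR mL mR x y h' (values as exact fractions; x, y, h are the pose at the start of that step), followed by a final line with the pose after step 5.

n=0: pose=(-5,-8,S); sL=160/197, sR=32/65; mL=-16/65, mR=16704/12805; mL+mR=13552/12805 → advance +1; mR−mL=19856/12805 → turn +1·90°
n=1: pose=(-5,-9,E); sL=80/117, sR=80/113; mL=-40/113, mR=18400/13221; mL+mR=13720/13221 → advance +1; mR−mL=23080/13221 → turn +1·90°
n=2: pose=(-4,-9,N); sL=160/293, sR=160/173; mL=-80/173, mR=74560/50689; mL+mR=51120/50689 → advance +1; mR−mL=98000/50689 → turn +1·90°
n=3: pose=(-4,-8,W); sL=5/8, sR=10/17; mL=-5/17, mR=165/136; mL+mR=125/136 → advance +1; mR−mL=205/136 → turn +1·90°
n=4: pose=(-5,-8,S); sL=160/197, sR=32/65; mL=-16/65, mR=16704/12805; mL+mR=13552/12805 → advance +1; mR−mL=19856/12805 → turn +1·90°
n=5: pose=(-5,-9,E); sL=80/117, sR=80/113; mL=-40/113, mR=18400/13221; mL+mR=13720/13221 → advance +1; mR−mL=23080/13221 → turn +1·90°

0 160/197 32/65 -16/65 16704/12805 -5 -8 S
1 80/117 80/113 -40/113 18400/13221 -5 -9 E
2 160/293 160/173 -80/173 74560/50689 -4 -9 N
3 5/8 10/17 -5/17 165/136 -4 -8 W
4 160/197 32/65 -16/65 16704/12805 -5 -8 S
5 80/117 80/113 -40/113 18400/13221 -5 -9 E
final -4 -9 N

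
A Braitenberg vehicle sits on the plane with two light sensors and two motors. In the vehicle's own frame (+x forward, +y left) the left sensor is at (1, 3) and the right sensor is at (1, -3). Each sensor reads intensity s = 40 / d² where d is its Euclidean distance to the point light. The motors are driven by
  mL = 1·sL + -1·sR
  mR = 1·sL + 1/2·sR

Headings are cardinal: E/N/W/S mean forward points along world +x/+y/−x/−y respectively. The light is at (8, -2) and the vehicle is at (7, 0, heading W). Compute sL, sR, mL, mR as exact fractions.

8 40/29 192/29 252/29

left sensor world pos  = (6, -3); dL² = 5
right sensor world pos = (6, 3); dR² = 29
sL = 40/5 = 8
sR = 40/29 = 40/29
mL = 1·sL + -1·sR = 192/29
mR = 1·sL + 1/2·sR = 252/29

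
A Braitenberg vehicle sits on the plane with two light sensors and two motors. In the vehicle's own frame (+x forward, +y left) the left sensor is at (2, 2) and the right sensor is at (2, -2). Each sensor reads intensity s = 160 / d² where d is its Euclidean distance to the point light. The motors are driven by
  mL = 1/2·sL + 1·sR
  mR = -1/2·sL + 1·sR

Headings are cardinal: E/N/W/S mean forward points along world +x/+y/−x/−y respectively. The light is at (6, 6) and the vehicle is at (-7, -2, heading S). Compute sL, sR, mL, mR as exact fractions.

left sensor world pos  = (-5, -4); dL² = 221
right sensor world pos = (-9, -4); dR² = 325
sL = 160/221 = 160/221
sR = 160/325 = 32/65
mL = 1/2·sL + 1·sR = 944/1105
mR = -1/2·sL + 1·sR = 144/1105

160/221 32/65 944/1105 144/1105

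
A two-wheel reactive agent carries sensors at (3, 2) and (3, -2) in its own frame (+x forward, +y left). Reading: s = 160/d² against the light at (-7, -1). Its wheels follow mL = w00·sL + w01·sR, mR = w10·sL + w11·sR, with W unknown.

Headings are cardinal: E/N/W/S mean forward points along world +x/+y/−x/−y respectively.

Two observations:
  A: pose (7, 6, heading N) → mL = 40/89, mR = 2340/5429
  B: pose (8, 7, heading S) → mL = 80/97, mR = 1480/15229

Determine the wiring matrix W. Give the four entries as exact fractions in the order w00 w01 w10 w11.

0 1 1 -1/2

obs A: pose=(7,6,N) → sL=40/61, sR=40/89, mL=40/89, mR=2340/5429
obs B: pose=(8,7,S) → sL=80/157, sR=80/97, mL=80/97, mR=1480/15229
sensor matrix S = [[40/61, 40/89], [80/157, 80/97]]; det S = 25779200/82678241
solve [mL_A; mL_B] = S·[w00; w01] and [mR_A; mR_B] = S·[w10; w11]:
  w00 = 0, w01 = 1, w10 = 1, w11 = -1/2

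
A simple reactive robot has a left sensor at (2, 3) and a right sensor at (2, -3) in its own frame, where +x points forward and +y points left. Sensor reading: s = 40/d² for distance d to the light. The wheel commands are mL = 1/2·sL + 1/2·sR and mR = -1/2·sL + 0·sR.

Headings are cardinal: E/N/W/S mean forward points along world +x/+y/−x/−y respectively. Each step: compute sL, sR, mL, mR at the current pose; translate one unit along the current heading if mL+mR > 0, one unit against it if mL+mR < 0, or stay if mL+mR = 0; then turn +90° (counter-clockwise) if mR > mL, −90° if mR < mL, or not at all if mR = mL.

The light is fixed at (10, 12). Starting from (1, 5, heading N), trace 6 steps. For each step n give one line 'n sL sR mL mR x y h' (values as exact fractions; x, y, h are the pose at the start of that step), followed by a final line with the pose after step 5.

0 40/169 40/61 4600/10309 -20/169 1 5 N
1 20/29 4/13 188/377 -10/29 1 6 E
2 40/89 8/37 1096/3293 -20/89 2 6 S
3 1/5 10/29 79/290 -1/10 2 5 W
4 40/169 40/61 4600/10309 -20/169 1 5 N
5 20/29 4/13 188/377 -10/29 1 6 E
final 2 6 S

n=0: pose=(1,5,N); sL=40/169, sR=40/61; mL=4600/10309, mR=-20/169; mL+mR=20/61 → advance +1; mR−mL=-5820/10309 → turn -1·90°
n=1: pose=(1,6,E); sL=20/29, sR=4/13; mL=188/377, mR=-10/29; mL+mR=2/13 → advance +1; mR−mL=-318/377 → turn -1·90°
n=2: pose=(2,6,S); sL=40/89, sR=8/37; mL=1096/3293, mR=-20/89; mL+mR=4/37 → advance +1; mR−mL=-1836/3293 → turn -1·90°
n=3: pose=(2,5,W); sL=1/5, sR=10/29; mL=79/290, mR=-1/10; mL+mR=5/29 → advance +1; mR−mL=-54/145 → turn -1·90°
n=4: pose=(1,5,N); sL=40/169, sR=40/61; mL=4600/10309, mR=-20/169; mL+mR=20/61 → advance +1; mR−mL=-5820/10309 → turn -1·90°
n=5: pose=(1,6,E); sL=20/29, sR=4/13; mL=188/377, mR=-10/29; mL+mR=2/13 → advance +1; mR−mL=-318/377 → turn -1·90°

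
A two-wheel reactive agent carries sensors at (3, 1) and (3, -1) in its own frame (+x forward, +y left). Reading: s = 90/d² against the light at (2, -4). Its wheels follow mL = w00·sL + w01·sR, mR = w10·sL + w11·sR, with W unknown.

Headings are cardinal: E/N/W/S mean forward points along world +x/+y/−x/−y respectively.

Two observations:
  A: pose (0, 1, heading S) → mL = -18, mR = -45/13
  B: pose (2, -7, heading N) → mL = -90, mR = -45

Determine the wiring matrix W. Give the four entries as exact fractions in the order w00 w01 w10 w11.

obs A: pose=(0,1,S) → sL=18, sR=90/13, mL=-18, mR=-45/13
obs B: pose=(2,-7,N) → sL=90, sR=90, mL=-90, mR=-45
sensor matrix S = [[18, 90/13], [90, 90]]; det S = 12960/13
solve [mL_A; mL_B] = S·[w00; w01] and [mR_A; mR_B] = S·[w10; w11]:
  w00 = -1, w01 = 0, w10 = 0, w11 = -1/2

-1 0 0 -1/2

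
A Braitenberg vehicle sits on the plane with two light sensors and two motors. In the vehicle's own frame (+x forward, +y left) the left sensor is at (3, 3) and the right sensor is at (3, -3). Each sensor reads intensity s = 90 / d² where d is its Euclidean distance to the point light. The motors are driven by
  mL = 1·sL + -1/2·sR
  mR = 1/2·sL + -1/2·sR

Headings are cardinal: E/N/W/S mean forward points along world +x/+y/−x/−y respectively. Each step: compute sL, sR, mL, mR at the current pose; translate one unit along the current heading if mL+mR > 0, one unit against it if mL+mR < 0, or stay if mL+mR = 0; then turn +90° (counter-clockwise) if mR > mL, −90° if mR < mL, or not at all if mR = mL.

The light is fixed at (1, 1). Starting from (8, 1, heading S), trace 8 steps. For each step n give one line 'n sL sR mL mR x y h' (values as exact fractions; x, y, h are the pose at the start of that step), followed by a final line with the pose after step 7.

n=0: pose=(8,1,S); sL=90/109, sR=18/5; mL=-531/545, mR=-756/545; mL+mR=-1287/545 → advance -1; mR−mL=-45/109 → turn -1·90°
n=1: pose=(8,2,W); sL=9/2, sR=45/16; mL=99/32, mR=27/32; mL+mR=63/16 → advance +1; mR−mL=-9/4 → turn -1·90°
n=2: pose=(7,2,N); sL=18/5, sR=90/97; mL=1521/485, mR=648/485; mL+mR=2169/485 → advance +1; mR−mL=-9/5 → turn -1·90°
n=3: pose=(7,3,E); sL=45/53, sR=45/41; mL=1305/4346, mR=-270/2173; mL+mR=765/4346 → advance +1; mR−mL=-45/106 → turn -1·90°
n=4: pose=(8,3,S); sL=90/101, sR=90/17; mL=-3015/1717, mR=-3780/1717; mL+mR=-6795/1717 → advance -1; mR−mL=-45/101 → turn -1·90°
n=5: pose=(8,4,W); sL=45/8, sR=45/26; mL=495/104, mR=405/208; mL+mR=1395/208 → advance +1; mR−mL=-45/16 → turn -1·90°
n=6: pose=(7,4,N); sL=2, sR=10/13; mL=21/13, mR=8/13; mL+mR=29/13 → advance +1; mR−mL=-1 → turn -1·90°
n=7: pose=(7,5,E); sL=9/13, sR=45/41; mL=153/1066, mR=-108/533; mL+mR=-63/1066 → advance -1; mR−mL=-9/26 → turn -1·90°

0 90/109 18/5 -531/545 -756/545 8 1 S
1 9/2 45/16 99/32 27/32 8 2 W
2 18/5 90/97 1521/485 648/485 7 2 N
3 45/53 45/41 1305/4346 -270/2173 7 3 E
4 90/101 90/17 -3015/1717 -3780/1717 8 3 S
5 45/8 45/26 495/104 405/208 8 4 W
6 2 10/13 21/13 8/13 7 4 N
7 9/13 45/41 153/1066 -108/533 7 5 E
final 6 5 S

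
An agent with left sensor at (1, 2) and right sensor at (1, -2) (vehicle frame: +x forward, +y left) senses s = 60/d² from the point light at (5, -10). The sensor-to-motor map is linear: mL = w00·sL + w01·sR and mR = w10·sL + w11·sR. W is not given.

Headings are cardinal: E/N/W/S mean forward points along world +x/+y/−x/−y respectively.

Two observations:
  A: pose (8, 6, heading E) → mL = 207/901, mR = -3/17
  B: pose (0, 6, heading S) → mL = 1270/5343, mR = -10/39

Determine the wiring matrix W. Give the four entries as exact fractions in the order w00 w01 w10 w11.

obs A: pose=(8,6,E) → sL=3/17, sR=15/53, mL=207/901, mR=-3/17
obs B: pose=(0,6,S) → sL=10/39, sR=30/137, mL=1270/5343, mR=-10/39
sensor matrix S = [[3/17, 15/53], [10/39, 30/137]]; det S = -54440/1604681
solve [mL_A; mL_B] = S·[w00; w01] and [mR_A; mR_B] = S·[w10; w11]:
  w00 = 1/2, w01 = 1/2, w10 = -1, w11 = 0

1/2 1/2 -1 0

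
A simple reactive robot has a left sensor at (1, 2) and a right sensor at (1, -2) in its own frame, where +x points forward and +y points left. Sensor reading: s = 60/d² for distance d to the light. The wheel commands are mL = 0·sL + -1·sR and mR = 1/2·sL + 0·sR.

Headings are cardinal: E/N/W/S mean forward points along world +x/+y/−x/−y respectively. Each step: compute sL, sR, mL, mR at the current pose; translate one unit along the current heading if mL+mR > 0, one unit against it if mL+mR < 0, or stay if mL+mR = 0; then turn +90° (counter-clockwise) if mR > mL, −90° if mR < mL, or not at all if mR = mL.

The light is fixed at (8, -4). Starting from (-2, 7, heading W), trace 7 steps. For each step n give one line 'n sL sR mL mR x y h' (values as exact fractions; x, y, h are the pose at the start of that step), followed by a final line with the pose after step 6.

0 30/101 6/29 -6/29 15/101 -2 7 W
1 60/149 60/221 -60/221 30/149 -1 7 S
2 3/13 15/41 -15/41 3/26 -1 8 E
3 60/313 60/233 -60/233 30/313 -2 8 N
4 30/101 6/29 -6/29 15/101 -2 7 W
5 60/149 60/221 -60/221 30/149 -1 7 S
6 3/13 15/41 -15/41 3/26 -1 8 E
final -2 8 N

n=0: pose=(-2,7,W); sL=30/101, sR=6/29; mL=-6/29, mR=15/101; mL+mR=-171/2929 → advance -1; mR−mL=1041/2929 → turn +1·90°
n=1: pose=(-1,7,S); sL=60/149, sR=60/221; mL=-60/221, mR=30/149; mL+mR=-2310/32929 → advance -1; mR−mL=15570/32929 → turn +1·90°
n=2: pose=(-1,8,E); sL=3/13, sR=15/41; mL=-15/41, mR=3/26; mL+mR=-267/1066 → advance -1; mR−mL=513/1066 → turn +1·90°
n=3: pose=(-2,8,N); sL=60/313, sR=60/233; mL=-60/233, mR=30/313; mL+mR=-11790/72929 → advance -1; mR−mL=25770/72929 → turn +1·90°
n=4: pose=(-2,7,W); sL=30/101, sR=6/29; mL=-6/29, mR=15/101; mL+mR=-171/2929 → advance -1; mR−mL=1041/2929 → turn +1·90°
n=5: pose=(-1,7,S); sL=60/149, sR=60/221; mL=-60/221, mR=30/149; mL+mR=-2310/32929 → advance -1; mR−mL=15570/32929 → turn +1·90°
n=6: pose=(-1,8,E); sL=3/13, sR=15/41; mL=-15/41, mR=3/26; mL+mR=-267/1066 → advance -1; mR−mL=513/1066 → turn +1·90°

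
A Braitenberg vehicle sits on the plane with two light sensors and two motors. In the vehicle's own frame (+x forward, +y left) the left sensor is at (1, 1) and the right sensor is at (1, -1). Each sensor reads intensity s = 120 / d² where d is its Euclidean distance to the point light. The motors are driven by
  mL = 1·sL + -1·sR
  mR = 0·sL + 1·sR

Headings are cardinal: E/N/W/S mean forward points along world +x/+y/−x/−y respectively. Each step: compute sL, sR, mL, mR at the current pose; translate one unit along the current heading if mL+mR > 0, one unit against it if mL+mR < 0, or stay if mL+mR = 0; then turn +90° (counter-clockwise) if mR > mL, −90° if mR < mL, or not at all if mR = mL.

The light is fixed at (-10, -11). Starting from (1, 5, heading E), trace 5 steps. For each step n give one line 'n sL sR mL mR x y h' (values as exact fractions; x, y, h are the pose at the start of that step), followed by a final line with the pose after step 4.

n=0: pose=(1,5,E); sL=120/433, sR=40/123; mL=-2560/53259, mR=40/123; mL+mR=120/433 → advance +1; mR−mL=19880/53259 → turn +1·90°
n=1: pose=(2,5,N); sL=12/41, sR=60/229; mL=288/9389, mR=60/229; mL+mR=12/41 → advance +1; mR−mL=2172/9389 → turn +1·90°
n=2: pose=(2,6,W); sL=120/377, sR=24/89; mL=1632/33553, mR=24/89; mL+mR=120/377 → advance +1; mR−mL=7416/33553 → turn +1·90°
n=3: pose=(1,6,S); sL=3/10, sR=30/89; mL=-33/890, mR=30/89; mL+mR=3/10 → advance +1; mR−mL=333/890 → turn +1·90°
n=4: pose=(1,5,E); sL=120/433, sR=40/123; mL=-2560/53259, mR=40/123; mL+mR=120/433 → advance +1; mR−mL=19880/53259 → turn +1·90°

0 120/433 40/123 -2560/53259 40/123 1 5 E
1 12/41 60/229 288/9389 60/229 2 5 N
2 120/377 24/89 1632/33553 24/89 2 6 W
3 3/10 30/89 -33/890 30/89 1 6 S
4 120/433 40/123 -2560/53259 40/123 1 5 E
final 2 5 N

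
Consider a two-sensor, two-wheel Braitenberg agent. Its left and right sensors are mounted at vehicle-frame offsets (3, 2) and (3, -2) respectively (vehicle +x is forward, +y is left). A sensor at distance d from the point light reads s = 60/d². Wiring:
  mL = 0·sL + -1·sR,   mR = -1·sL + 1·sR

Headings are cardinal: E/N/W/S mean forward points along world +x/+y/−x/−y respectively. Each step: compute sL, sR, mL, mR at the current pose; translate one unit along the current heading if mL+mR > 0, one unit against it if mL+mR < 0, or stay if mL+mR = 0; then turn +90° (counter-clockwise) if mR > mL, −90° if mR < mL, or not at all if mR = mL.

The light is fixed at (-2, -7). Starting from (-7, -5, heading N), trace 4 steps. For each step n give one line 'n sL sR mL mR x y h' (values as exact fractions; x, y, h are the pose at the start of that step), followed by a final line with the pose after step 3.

0 30/37 30/17 -30/17 600/629 -7 -5 N
1 12/13 60/73 -60/73 -96/949 -7 -6 W
2 15/2 3/2 -3/2 -6 -6 -6 S
3 60/49 12/13 -12/13 -192/637 -6 -5 W
final -5 -5 S

n=0: pose=(-7,-5,N); sL=30/37, sR=30/17; mL=-30/17, mR=600/629; mL+mR=-30/37 → advance -1; mR−mL=1710/629 → turn +1·90°
n=1: pose=(-7,-6,W); sL=12/13, sR=60/73; mL=-60/73, mR=-96/949; mL+mR=-12/13 → advance -1; mR−mL=684/949 → turn +1·90°
n=2: pose=(-6,-6,S); sL=15/2, sR=3/2; mL=-3/2, mR=-6; mL+mR=-15/2 → advance -1; mR−mL=-9/2 → turn -1·90°
n=3: pose=(-6,-5,W); sL=60/49, sR=12/13; mL=-12/13, mR=-192/637; mL+mR=-60/49 → advance -1; mR−mL=396/637 → turn +1·90°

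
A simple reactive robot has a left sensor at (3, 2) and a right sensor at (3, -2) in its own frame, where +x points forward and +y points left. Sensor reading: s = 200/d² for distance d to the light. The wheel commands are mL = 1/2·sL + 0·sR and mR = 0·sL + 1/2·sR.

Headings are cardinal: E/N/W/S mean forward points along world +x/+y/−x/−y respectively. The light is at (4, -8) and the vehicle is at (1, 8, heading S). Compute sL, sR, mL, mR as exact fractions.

20/17 100/97 10/17 50/97

left sensor world pos  = (3, 5); dL² = 170
right sensor world pos = (-1, 5); dR² = 194
sL = 200/170 = 20/17
sR = 200/194 = 100/97
mL = 1/2·sL + 0·sR = 10/17
mR = 0·sL + 1/2·sR = 50/97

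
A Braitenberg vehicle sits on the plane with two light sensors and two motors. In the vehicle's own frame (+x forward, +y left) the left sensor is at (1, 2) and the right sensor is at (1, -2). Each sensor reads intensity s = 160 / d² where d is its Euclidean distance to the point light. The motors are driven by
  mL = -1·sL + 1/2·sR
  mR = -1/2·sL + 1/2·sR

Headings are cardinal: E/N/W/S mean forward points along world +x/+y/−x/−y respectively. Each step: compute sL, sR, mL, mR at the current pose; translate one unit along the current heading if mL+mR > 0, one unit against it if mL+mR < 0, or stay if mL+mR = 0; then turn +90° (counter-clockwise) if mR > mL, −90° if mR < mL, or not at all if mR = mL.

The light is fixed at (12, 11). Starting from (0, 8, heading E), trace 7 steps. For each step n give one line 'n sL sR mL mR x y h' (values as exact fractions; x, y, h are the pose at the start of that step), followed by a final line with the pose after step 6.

0 80/61 80/73 -3400/4453 -480/4453 0 8 E
1 160/229 32/25 -336/5725 1664/5725 -1 8 N
2 40/53 40/49 -900/2597 80/2597 -1 9 W
3 160/109 32/41 -4816/4469 -1536/4469 0 9 S
4 80/61 16/13 -552/793 -32/793 0 10 E
5 32/45 160/121 -272/5445 1664/5445 -1 10 N
6 4/5 4/5 -2/5 0 -1 11 W
final 0 11 S

n=0: pose=(0,8,E); sL=80/61, sR=80/73; mL=-3400/4453, mR=-480/4453; mL+mR=-3880/4453 → advance -1; mR−mL=40/61 → turn +1·90°
n=1: pose=(-1,8,N); sL=160/229, sR=32/25; mL=-336/5725, mR=1664/5725; mL+mR=1328/5725 → advance +1; mR−mL=80/229 → turn +1·90°
n=2: pose=(-1,9,W); sL=40/53, sR=40/49; mL=-900/2597, mR=80/2597; mL+mR=-820/2597 → advance -1; mR−mL=20/53 → turn +1·90°
n=3: pose=(0,9,S); sL=160/109, sR=32/41; mL=-4816/4469, mR=-1536/4469; mL+mR=-6352/4469 → advance -1; mR−mL=80/109 → turn +1·90°
n=4: pose=(0,10,E); sL=80/61, sR=16/13; mL=-552/793, mR=-32/793; mL+mR=-584/793 → advance -1; mR−mL=40/61 → turn +1·90°
n=5: pose=(-1,10,N); sL=32/45, sR=160/121; mL=-272/5445, mR=1664/5445; mL+mR=464/1815 → advance +1; mR−mL=16/45 → turn +1·90°
n=6: pose=(-1,11,W); sL=4/5, sR=4/5; mL=-2/5, mR=0; mL+mR=-2/5 → advance -1; mR−mL=2/5 → turn +1·90°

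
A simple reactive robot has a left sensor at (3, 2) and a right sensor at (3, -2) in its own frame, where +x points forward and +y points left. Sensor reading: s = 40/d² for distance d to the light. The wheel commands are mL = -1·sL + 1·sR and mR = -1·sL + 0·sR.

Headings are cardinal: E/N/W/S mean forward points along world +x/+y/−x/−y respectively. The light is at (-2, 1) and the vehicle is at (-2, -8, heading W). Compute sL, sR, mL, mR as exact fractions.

left sensor world pos  = (-5, -10); dL² = 130
right sensor world pos = (-5, -6); dR² = 58
sL = 40/130 = 4/13
sR = 40/58 = 20/29
mL = -1·sL + 1·sR = 144/377
mR = -1·sL + 0·sR = -4/13

4/13 20/29 144/377 -4/13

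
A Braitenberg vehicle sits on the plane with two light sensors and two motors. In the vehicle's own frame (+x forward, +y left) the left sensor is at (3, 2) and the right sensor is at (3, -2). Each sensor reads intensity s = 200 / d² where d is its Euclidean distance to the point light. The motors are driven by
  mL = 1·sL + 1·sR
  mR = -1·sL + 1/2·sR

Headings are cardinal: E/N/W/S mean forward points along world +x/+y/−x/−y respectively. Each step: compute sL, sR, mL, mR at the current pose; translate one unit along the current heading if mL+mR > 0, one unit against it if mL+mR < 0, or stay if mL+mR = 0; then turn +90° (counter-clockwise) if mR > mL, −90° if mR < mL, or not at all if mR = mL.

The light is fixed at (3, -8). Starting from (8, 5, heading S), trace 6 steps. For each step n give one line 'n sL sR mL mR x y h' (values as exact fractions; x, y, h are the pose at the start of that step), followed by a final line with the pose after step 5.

n=0: pose=(8,5,S); sL=200/149, sR=200/109; mL=51600/16241, mR=-6900/16241; mL+mR=300/109 → advance +1; mR−mL=-58500/16241 → turn -1·90°
n=1: pose=(8,4,W); sL=25/13, sR=1; mL=38/13, mR=-37/26; mL+mR=3/2 → advance +1; mR−mL=-113/26 → turn -1·90°
n=2: pose=(7,4,N); sL=200/229, sR=200/261; mL=98000/59769, mR=-29300/59769; mL+mR=100/87 → advance +1; mR−mL=-127300/59769 → turn -1·90°
n=3: pose=(7,5,E); sL=100/137, sR=20/17; mL=4440/2329, mR=-330/2329; mL+mR=30/17 → advance +1; mR−mL=-4770/2329 → turn -1·90°
n=4: pose=(8,5,S); sL=200/149, sR=200/109; mL=51600/16241, mR=-6900/16241; mL+mR=300/109 → advance +1; mR−mL=-58500/16241 → turn -1·90°
n=5: pose=(8,4,W); sL=25/13, sR=1; mL=38/13, mR=-37/26; mL+mR=3/2 → advance +1; mR−mL=-113/26 → turn -1·90°

0 200/149 200/109 51600/16241 -6900/16241 8 5 S
1 25/13 1 38/13 -37/26 8 4 W
2 200/229 200/261 98000/59769 -29300/59769 7 4 N
3 100/137 20/17 4440/2329 -330/2329 7 5 E
4 200/149 200/109 51600/16241 -6900/16241 8 5 S
5 25/13 1 38/13 -37/26 8 4 W
final 7 4 N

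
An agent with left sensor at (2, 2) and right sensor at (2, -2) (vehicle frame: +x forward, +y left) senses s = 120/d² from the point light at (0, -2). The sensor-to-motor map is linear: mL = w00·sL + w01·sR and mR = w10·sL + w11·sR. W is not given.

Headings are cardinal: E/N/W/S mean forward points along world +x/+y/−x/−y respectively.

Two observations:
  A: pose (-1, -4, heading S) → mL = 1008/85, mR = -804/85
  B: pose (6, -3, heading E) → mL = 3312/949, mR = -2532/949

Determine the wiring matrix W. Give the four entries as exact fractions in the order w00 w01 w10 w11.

1 1 -1 -1/2

obs A: pose=(-1,-4,S) → sL=120/17, sR=24/5, mL=1008/85, mR=-804/85
obs B: pose=(6,-3,E) → sL=24/13, sR=120/73, mL=3312/949, mR=-2532/949
sensor matrix S = [[120/17, 24/5], [24/13, 120/73]]; det S = 221184/80665
solve [mL_A; mL_B] = S·[w00; w01] and [mR_A; mR_B] = S·[w10; w11]:
  w00 = 1, w01 = 1, w10 = -1, w11 = -1/2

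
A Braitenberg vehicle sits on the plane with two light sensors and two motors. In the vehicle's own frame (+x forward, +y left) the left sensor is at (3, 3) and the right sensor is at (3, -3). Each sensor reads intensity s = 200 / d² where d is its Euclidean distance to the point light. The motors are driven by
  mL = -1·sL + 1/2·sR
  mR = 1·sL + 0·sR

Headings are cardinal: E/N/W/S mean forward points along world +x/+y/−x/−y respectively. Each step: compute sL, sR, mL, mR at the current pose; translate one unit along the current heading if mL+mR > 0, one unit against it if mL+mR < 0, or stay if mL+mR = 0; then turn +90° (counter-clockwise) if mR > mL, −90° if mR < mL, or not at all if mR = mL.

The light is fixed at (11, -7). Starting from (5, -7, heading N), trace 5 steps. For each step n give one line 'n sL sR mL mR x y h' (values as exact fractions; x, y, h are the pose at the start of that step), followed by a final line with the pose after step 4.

n=0: pose=(5,-7,N); sL=20/9, sR=100/9; mL=10/3, mR=20/9; mL+mR=50/9 → advance +1; mR−mL=-10/9 → turn -1·90°
n=1: pose=(5,-6,E); sL=8, sR=200/13; mL=-4/13, mR=8; mL+mR=100/13 → advance +1; mR−mL=108/13 → turn +1·90°
n=2: pose=(6,-6,N); sL=5/2, sR=10; mL=5/2, mR=5/2; mL+mR=5 → advance +1; mR−mL=0 → turn +0·90°
n=3: pose=(6,-5,N); sL=200/89, sR=200/29; mL=3100/2581, mR=200/89; mL+mR=100/29 → advance +1; mR−mL=2700/2581 → turn +1·90°
n=4: pose=(6,-4,W); sL=25/8, sR=2; mL=-17/8, mR=25/8; mL+mR=1 → advance +1; mR−mL=21/4 → turn +1·90°

0 20/9 100/9 10/3 20/9 5 -7 N
1 8 200/13 -4/13 8 5 -6 E
2 5/2 10 5/2 5/2 6 -6 N
3 200/89 200/29 3100/2581 200/89 6 -5 N
4 25/8 2 -17/8 25/8 6 -4 W
final 5 -4 S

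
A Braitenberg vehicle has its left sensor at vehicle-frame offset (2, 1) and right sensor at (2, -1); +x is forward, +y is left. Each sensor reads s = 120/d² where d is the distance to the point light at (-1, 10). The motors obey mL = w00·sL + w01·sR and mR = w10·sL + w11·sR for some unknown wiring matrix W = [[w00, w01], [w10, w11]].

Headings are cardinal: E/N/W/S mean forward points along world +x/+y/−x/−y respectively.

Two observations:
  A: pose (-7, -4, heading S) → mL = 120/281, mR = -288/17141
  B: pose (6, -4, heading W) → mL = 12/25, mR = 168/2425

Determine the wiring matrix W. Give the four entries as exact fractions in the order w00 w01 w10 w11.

1 0 -1/2 1/2

obs A: pose=(-7,-4,S) → sL=120/281, sR=24/61, mL=120/281, mR=-288/17141
obs B: pose=(6,-4,W) → sL=12/25, sR=60/97, mL=12/25, mR=168/2425
sensor matrix S = [[120/281, 24/61], [12/25, 60/97]]; det S = 3129984/41566925
solve [mL_A; mL_B] = S·[w00; w01] and [mR_A; mR_B] = S·[w10; w11]:
  w00 = 1, w01 = 0, w10 = -1/2, w11 = 1/2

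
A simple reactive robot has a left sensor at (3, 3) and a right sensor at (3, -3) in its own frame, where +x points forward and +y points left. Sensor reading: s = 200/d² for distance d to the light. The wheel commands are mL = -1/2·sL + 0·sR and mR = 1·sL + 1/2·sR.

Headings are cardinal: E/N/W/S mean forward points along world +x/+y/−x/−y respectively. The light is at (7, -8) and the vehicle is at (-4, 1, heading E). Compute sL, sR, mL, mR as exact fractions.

25/26 2 -25/52 51/26

left sensor world pos  = (-1, 4); dL² = 208
right sensor world pos = (-1, -2); dR² = 100
sL = 200/208 = 25/26
sR = 200/100 = 2
mL = -1/2·sL + 0·sR = -25/52
mR = 1·sL + 1/2·sR = 51/26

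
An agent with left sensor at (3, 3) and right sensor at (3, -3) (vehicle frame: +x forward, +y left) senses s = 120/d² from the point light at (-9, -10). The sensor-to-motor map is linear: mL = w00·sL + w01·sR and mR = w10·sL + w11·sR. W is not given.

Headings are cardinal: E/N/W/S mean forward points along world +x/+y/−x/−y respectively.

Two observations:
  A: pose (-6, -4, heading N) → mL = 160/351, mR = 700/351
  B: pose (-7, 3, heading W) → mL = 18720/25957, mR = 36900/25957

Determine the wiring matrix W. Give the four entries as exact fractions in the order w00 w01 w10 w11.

obs A: pose=(-6,-4,N) → sL=40/27, sR=40/39, mL=160/351, mR=700/351
obs B: pose=(-7,3,W) → sL=120/101, sR=120/257, mL=18720/25957, mR=36900/25957
sensor matrix S = [[40/27, 40/39], [120/101, 120/257]]; det S = -1600000/3036969
solve [mL_A; mL_B] = S·[w00; w01] and [mR_A; mR_B] = S·[w10; w11]:
  w00 = 1, w01 = -1, w10 = 1, w11 = 1/2

1 -1 1 1/2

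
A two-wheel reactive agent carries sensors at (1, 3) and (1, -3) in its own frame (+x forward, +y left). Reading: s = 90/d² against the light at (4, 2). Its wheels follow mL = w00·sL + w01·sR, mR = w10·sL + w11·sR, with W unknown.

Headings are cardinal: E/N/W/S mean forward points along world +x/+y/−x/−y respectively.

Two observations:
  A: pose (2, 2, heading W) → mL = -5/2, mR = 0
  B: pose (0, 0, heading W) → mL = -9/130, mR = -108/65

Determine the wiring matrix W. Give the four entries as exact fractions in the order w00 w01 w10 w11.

obs A: pose=(2,2,W) → sL=5, sR=5, mL=-5/2, mR=0
obs B: pose=(0,0,W) → sL=9/5, sR=45/13, mL=-9/130, mR=-108/65
sensor matrix S = [[5, 5], [9/5, 45/13]]; det S = 108/13
solve [mL_A; mL_B] = S·[w00; w01] and [mR_A; mR_B] = S·[w10; w11]:
  w00 = -1, w01 = 1/2, w10 = 1, w11 = -1

-1 1/2 1 -1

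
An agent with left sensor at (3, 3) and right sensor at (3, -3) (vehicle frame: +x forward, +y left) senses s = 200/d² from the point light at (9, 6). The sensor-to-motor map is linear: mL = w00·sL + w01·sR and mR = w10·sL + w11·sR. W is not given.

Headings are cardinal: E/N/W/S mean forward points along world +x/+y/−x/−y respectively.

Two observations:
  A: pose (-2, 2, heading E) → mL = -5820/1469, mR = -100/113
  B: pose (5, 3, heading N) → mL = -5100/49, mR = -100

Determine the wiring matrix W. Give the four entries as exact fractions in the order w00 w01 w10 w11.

-1 -1/2 0 -1/2

obs A: pose=(-2,2,E) → sL=40/13, sR=200/113, mL=-5820/1469, mR=-100/113
obs B: pose=(5,3,N) → sL=200/49, sR=200, mL=-5100/49, mR=-100
sensor matrix S = [[40/13, 200/113], [200/49, 200]]; det S = 43776000/71981
solve [mL_A; mL_B] = S·[w00; w01] and [mR_A; mR_B] = S·[w10; w11]:
  w00 = -1, w01 = -1/2, w10 = 0, w11 = -1/2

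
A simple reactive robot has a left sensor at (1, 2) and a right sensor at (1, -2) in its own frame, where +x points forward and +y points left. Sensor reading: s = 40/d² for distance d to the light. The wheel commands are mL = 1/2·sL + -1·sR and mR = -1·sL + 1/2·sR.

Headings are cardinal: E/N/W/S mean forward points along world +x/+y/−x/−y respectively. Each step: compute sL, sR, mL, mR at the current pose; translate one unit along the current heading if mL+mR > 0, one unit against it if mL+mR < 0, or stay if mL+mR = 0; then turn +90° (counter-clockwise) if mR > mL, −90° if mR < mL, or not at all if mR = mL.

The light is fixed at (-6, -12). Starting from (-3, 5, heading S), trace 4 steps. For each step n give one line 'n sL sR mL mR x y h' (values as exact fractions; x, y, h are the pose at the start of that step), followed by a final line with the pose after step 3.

n=0: pose=(-3,5,S); sL=40/281, sR=40/257; mL=-6100/72217, mR=-4660/72217; mL+mR=-10760/72217 → advance -1; mR−mL=1440/72217 → turn +1·90°
n=1: pose=(-3,6,E); sL=5/52, sR=5/34; mL=-175/1768, mR=-5/221; mL+mR=-215/1768 → advance -1; mR−mL=135/1768 → turn +1·90°
n=2: pose=(-4,6,N); sL=40/361, sR=40/377; mL=-6900/136097, mR=-7860/136097; mL+mR=-14760/136097 → advance -1; mR−mL=-960/136097 → turn -1·90°
n=3: pose=(-4,5,E); sL=4/37, sR=20/117; mL=-506/4329, mR=-98/4329; mL+mR=-604/4329 → advance -1; mR−mL=136/1443 → turn +1·90°

0 40/281 40/257 -6100/72217 -4660/72217 -3 5 S
1 5/52 5/34 -175/1768 -5/221 -3 6 E
2 40/361 40/377 -6900/136097 -7860/136097 -4 6 N
3 4/37 20/117 -506/4329 -98/4329 -4 5 E
final -5 5 N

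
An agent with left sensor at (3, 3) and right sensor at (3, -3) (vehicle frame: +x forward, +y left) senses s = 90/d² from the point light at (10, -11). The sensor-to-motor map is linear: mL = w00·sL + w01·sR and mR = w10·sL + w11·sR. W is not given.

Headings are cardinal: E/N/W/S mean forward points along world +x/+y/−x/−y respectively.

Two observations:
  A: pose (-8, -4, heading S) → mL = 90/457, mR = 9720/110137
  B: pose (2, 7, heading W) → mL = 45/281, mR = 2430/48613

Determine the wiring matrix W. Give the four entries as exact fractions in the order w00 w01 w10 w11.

0 1 1/2 -1/2

obs A: pose=(-8,-4,S) → sL=90/241, sR=90/457, mL=90/457, mR=9720/110137
obs B: pose=(2,7,W) → sL=45/173, sR=45/281, mL=45/281, mR=2430/48613
sensor matrix S = [[90/241, 90/457], [45/173, 45/281]]; det S = 45927000/5354089981
solve [mL_A; mL_B] = S·[w00; w01] and [mR_A; mR_B] = S·[w10; w11]:
  w00 = 0, w01 = 1, w10 = 1/2, w11 = -1/2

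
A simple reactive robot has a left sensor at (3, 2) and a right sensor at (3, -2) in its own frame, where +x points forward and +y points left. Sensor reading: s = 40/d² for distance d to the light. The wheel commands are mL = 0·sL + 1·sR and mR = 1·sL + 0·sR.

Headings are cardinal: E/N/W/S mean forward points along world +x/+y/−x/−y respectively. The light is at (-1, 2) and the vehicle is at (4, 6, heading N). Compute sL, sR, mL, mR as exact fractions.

left sensor world pos  = (2, 9); dL² = 58
right sensor world pos = (6, 9); dR² = 98
sL = 40/58 = 20/29
sR = 40/98 = 20/49
mL = 0·sL + 1·sR = 20/49
mR = 1·sL + 0·sR = 20/29

20/29 20/49 20/49 20/29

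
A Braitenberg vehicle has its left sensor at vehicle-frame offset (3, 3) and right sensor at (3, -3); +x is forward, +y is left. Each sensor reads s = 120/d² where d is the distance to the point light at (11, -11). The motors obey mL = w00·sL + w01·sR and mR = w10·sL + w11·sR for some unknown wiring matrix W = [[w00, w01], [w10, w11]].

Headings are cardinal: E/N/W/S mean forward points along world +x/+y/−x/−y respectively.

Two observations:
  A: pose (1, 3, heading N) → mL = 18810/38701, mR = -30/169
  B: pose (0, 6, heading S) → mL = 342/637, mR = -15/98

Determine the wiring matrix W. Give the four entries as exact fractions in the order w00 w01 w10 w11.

obs A: pose=(1,3,N) → sL=60/229, sR=60/169, mL=18810/38701, mR=-30/169
obs B: pose=(0,6,S) → sL=6/13, sR=15/49, mL=342/637, mR=-15/98
sensor matrix S = [[60/229, 60/169], [6/13, 15/49]]; det S = -2062260/24652537
solve [mL_A; mL_B] = S·[w00; w01] and [mR_A; mR_B] = S·[w10; w11]:
  w00 = 1/2, w01 = 1, w10 = 0, w11 = -1/2

1/2 1 0 -1/2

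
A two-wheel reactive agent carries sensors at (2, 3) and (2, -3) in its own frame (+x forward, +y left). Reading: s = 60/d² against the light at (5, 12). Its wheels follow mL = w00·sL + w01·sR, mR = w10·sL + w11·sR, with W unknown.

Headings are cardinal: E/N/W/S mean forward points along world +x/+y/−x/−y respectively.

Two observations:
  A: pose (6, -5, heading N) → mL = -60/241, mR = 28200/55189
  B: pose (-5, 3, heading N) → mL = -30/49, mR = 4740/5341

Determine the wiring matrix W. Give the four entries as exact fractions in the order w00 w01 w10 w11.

0 -1 1 1

obs A: pose=(6,-5,N) → sL=60/229, sR=60/241, mL=-60/241, mR=28200/55189
obs B: pose=(-5,3,N) → sL=30/109, sR=30/49, mL=-30/49, mR=4740/5341
sensor matrix S = [[60/229, 60/241], [30/109, 30/49]]; det S = 27086400/294764449
solve [mL_A; mL_B] = S·[w00; w01] and [mR_A; mR_B] = S·[w10; w11]:
  w00 = 0, w01 = -1, w10 = 1, w11 = 1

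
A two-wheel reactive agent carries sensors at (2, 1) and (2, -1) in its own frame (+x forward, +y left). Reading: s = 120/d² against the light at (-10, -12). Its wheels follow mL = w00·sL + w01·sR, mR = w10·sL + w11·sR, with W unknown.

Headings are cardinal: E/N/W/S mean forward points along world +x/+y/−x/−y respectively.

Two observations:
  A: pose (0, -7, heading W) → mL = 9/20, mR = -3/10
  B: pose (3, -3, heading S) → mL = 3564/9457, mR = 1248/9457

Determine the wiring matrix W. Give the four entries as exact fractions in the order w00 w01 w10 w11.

-1/2 1 -1 1

obs A: pose=(0,-7,W) → sL=3/2, sR=6/5, mL=9/20, mR=-3/10
obs B: pose=(3,-3,S) → sL=24/49, sR=120/193, mL=3564/9457, mR=1248/9457
sensor matrix S = [[3/2, 6/5], [24/49, 120/193]]; det S = 16308/47285
solve [mL_A; mL_B] = S·[w00; w01] and [mR_A; mR_B] = S·[w10; w11]:
  w00 = -1/2, w01 = 1, w10 = -1, w11 = 1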